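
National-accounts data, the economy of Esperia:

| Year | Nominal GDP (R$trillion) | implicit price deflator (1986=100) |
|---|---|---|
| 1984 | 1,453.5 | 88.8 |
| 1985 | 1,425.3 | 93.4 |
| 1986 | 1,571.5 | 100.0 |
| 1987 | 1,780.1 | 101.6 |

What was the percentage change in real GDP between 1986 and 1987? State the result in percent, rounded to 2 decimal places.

Real GDP 1986 = 1571.5/1.000 = 1571.50.
Real GDP 1987 = 1780.1/1.016 = 1752.07.
Change = 1752.07/1571.50 − 1 = 0.1149.

11.49%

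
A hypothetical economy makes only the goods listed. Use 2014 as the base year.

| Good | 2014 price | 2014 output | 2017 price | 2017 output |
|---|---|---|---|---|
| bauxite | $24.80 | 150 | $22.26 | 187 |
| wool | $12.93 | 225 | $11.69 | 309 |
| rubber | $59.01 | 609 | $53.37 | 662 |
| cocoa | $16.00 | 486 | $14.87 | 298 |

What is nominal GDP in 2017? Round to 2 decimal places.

$47537.03

Nominal GDP 2017 = Σ (p_2017 × q_2017) = 22.26·187 + 11.69·309 + 53.37·662 + 14.87·298 = 47537.03.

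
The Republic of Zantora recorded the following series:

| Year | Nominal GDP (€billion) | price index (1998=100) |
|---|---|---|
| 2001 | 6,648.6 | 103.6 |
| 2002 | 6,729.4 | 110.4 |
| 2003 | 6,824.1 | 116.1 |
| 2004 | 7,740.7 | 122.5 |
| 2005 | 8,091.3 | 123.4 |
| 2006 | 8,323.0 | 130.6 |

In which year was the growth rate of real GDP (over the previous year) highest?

2004

2002: real = 6729.4/1.104 = 6095.47; growth vs 2001 (6417.57) = -5.02%.
2003: real = 6824.1/1.161 = 5877.78; growth vs 2002 (6095.47) = -3.57%.
2004: real = 7740.7/1.225 = 6318.94; growth vs 2003 (5877.78) = 7.51%.
2005: real = 8091.3/1.234 = 6556.97; growth vs 2004 (6318.94) = 3.77%.
2006: real = 8323.0/1.306 = 6372.89; growth vs 2005 (6556.97) = -2.81%.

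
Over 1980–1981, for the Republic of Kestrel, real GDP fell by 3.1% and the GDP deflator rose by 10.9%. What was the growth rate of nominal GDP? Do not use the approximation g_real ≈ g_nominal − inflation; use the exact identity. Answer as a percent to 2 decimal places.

7.46%

(1 + g_nom) = (1 + g_real)(1 + π) = 0.9690 × 1.1090 = 1.07462.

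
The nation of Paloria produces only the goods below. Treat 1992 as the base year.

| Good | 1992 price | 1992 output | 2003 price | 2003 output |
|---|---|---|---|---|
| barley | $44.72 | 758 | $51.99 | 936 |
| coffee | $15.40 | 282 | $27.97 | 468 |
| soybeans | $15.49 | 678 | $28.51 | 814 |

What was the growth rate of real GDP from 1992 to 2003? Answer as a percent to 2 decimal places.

26.53%

Real GDP 1992 = Nominal GDP 1992 = 44.72·758 + 15.40·282 + 15.49·678 = 48742.78.
Real GDP 2003 (at 1992 prices) = 44.72·936 + 15.40·468 + 15.49·814 = 61673.98.
Real growth = 61673.98/48742.78 − 1 = 0.2653.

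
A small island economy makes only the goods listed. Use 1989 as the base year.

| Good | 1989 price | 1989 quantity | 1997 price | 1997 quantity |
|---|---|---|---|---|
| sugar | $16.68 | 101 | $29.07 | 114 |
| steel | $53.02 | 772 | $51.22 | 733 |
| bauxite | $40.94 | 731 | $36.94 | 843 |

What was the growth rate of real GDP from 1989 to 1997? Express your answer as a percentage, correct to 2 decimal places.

3.77%

Real GDP 1989 = Nominal GDP 1989 = 16.68·101 + 53.02·772 + 40.94·731 = 72543.26.
Real GDP 1997 (at 1989 prices) = 16.68·114 + 53.02·733 + 40.94·843 = 75277.60.
Real growth = 75277.60/72543.26 − 1 = 0.0377.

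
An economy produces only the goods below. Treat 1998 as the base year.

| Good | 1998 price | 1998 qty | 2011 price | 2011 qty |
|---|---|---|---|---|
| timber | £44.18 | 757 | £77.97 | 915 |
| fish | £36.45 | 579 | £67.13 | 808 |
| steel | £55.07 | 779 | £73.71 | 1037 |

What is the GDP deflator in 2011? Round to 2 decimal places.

159.09

Nominal GDP 2011 = 77.97·915 + 67.13·808 + 73.71·1037 = 202020.86.
Real GDP 2011 (at 1998 prices) = 44.18·915 + 36.45·808 + 55.07·1037 = 126983.89.
Deflator = Nominal/Real × 100 = 202020.86/126983.89 × 100 = 159.092.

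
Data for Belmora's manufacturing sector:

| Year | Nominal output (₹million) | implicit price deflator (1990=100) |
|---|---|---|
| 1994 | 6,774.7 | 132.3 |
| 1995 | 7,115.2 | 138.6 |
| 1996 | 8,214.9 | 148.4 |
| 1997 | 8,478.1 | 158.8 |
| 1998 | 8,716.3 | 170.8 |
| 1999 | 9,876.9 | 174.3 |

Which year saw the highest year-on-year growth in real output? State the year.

1995: real = 7115.2/1.386 = 5133.62; growth vs 1994 (5120.71) = 0.25%.
1996: real = 8214.9/1.484 = 5535.65; growth vs 1995 (5133.62) = 7.83%.
1997: real = 8478.1/1.588 = 5338.85; growth vs 1996 (5535.65) = -3.56%.
1998: real = 8716.3/1.708 = 5103.22; growth vs 1997 (5338.85) = -4.41%.
1999: real = 9876.9/1.743 = 5666.61; growth vs 1998 (5103.22) = 11.04%.

1999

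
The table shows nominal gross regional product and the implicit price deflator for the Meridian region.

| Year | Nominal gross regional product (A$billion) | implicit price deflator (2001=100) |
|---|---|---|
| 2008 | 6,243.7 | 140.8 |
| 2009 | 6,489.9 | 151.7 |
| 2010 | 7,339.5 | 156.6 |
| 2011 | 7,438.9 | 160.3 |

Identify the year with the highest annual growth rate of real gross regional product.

2010

2009: real = 6489.9/1.517 = 4278.11; growth vs 2008 (4434.45) = -3.53%.
2010: real = 7339.5/1.566 = 4686.78; growth vs 2009 (4278.11) = 9.55%.
2011: real = 7438.9/1.603 = 4640.61; growth vs 2010 (4686.78) = -0.99%.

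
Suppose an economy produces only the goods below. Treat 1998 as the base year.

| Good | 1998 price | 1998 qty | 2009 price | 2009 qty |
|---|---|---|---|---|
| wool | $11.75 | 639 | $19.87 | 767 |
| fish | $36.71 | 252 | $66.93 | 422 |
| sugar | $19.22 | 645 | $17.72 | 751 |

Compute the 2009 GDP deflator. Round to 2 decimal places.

145.85

Nominal GDP 2009 = 19.87·767 + 66.93·422 + 17.72·751 = 56792.47.
Real GDP 2009 (at 1998 prices) = 11.75·767 + 36.71·422 + 19.22·751 = 38938.09.
Deflator = Nominal/Real × 100 = 56792.47/38938.09 × 100 = 145.853.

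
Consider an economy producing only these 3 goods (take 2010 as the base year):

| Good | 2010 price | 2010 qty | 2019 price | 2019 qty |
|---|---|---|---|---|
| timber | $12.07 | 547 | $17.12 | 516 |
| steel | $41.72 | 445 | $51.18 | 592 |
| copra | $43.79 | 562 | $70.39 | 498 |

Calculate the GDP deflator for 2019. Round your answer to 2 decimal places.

140.68

Nominal GDP 2019 = 17.12·516 + 51.18·592 + 70.39·498 = 74186.70.
Real GDP 2019 (at 2010 prices) = 12.07·516 + 41.72·592 + 43.79·498 = 52733.78.
Deflator = Nominal/Real × 100 = 74186.70/52733.78 × 100 = 140.682.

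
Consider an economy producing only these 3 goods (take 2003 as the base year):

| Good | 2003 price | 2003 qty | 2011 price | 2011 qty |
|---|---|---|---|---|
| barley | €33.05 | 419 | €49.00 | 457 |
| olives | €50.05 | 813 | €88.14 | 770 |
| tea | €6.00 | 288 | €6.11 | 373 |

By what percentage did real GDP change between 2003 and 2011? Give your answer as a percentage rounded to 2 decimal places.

-0.69%

Real GDP 2003 = Nominal GDP 2003 = 33.05·419 + 50.05·813 + 6.00·288 = 56266.60.
Real GDP 2011 (at 2003 prices) = 33.05·457 + 50.05·770 + 6.00·373 = 55880.35.
Real growth = 55880.35/56266.60 − 1 = -0.0069.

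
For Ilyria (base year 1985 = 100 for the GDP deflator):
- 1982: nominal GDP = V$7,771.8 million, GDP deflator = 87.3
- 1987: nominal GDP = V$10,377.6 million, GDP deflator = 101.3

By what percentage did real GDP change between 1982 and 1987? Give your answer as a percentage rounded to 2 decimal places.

15.07%

Deflate each year: 1982 → 7771.8/0.873 = 8902.41; 1987 → 10377.6/1.013 = 10244.42.
So real GDP changed by 10244.42/8902.41 − 1 = 0.1507, i.e. 15.07%.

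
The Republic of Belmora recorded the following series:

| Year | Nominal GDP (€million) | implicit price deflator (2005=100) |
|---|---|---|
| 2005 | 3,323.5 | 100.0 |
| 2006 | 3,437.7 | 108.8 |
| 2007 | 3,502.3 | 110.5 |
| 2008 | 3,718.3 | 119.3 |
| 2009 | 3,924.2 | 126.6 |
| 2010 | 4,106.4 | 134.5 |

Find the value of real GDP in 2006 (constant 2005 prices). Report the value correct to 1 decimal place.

Real GDP 2006 = 3437.7 / 1.088 = 3159.65.

€3,159.7 million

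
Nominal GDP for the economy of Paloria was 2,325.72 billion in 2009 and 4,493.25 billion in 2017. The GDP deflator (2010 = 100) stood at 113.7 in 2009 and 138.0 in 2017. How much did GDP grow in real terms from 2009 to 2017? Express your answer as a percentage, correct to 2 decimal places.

Real GDP 2009 = 2325.72 / 1.137 = 2045.49.
Real GDP 2017 = 4493.25 / 1.380 = 3255.98.
Real growth = 3255.98 / 2045.49 − 1 = 0.5918.

59.18%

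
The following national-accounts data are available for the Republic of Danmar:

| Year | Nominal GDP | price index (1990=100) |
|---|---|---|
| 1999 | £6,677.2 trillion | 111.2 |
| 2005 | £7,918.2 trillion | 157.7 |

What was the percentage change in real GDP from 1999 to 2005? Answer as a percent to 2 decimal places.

Deflate each year: 1999 → 6677.2/1.112 = 6004.68; 2005 → 7918.2/1.577 = 5021.05.
So real GDP changed by 5021.05/6004.68 − 1 = -0.1638, i.e. -16.38%.

-16.38%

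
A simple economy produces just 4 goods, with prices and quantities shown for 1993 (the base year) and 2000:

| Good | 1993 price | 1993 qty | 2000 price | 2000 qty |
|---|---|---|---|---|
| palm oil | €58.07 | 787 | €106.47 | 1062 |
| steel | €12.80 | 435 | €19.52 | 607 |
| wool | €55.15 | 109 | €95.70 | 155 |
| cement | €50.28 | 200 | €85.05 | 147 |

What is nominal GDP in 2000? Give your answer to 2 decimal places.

Nominal GDP 2000 = Σ (p_2000 × q_2000) = 106.47·1062 + 19.52·607 + 95.70·155 + 85.05·147 = 152255.63.

€152255.63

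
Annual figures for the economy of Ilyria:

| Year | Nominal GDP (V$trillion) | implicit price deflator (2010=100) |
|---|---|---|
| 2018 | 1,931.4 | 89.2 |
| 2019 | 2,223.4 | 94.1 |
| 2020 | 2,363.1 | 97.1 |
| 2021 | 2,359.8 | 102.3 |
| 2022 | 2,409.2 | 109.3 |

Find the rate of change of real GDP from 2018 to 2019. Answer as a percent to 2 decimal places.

Real GDP 2018 = 1931.4/0.892 = 2165.25.
Real GDP 2019 = 2223.4/0.941 = 2362.81.
Change = 2362.81/2165.25 − 1 = 0.0912.

9.12%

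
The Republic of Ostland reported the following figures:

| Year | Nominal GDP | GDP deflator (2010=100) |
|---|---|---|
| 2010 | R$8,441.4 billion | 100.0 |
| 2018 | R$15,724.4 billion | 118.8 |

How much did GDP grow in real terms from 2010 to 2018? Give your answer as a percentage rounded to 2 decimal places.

Deflate each year: 2010 → 8441.4/1.000 = 8441.40; 2018 → 15724.4/1.188 = 13236.03.
So real GDP changed by 13236.03/8441.40 − 1 = 0.5680, i.e. 56.80%.

56.80%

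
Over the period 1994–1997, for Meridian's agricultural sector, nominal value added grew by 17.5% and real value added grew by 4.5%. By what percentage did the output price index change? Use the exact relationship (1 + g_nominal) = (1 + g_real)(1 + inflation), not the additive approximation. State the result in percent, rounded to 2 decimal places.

(1 + g_nom) = (1 + g_real)(1 + π), so π = 1.1750 / 1.0450 − 1 = 0.12440.

12.44%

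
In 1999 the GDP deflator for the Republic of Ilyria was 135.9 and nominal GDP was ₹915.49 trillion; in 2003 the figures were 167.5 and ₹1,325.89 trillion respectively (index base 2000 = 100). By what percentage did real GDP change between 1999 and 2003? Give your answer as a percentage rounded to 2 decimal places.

Real GDP 1999 = 915.49 / 1.359 = 673.65.
Real GDP 2003 = 1325.89 / 1.675 = 791.58.
Real growth = 791.58 / 673.65 − 1 = 0.1751.

17.51%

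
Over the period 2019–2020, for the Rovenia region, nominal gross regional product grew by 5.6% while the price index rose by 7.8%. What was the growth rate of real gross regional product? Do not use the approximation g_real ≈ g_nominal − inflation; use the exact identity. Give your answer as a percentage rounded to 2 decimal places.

(1 + g_nom) = (1 + g_real)(1 + π), so g_real = 1.0560 / 1.0780 − 1 = -0.02041.

-2.04%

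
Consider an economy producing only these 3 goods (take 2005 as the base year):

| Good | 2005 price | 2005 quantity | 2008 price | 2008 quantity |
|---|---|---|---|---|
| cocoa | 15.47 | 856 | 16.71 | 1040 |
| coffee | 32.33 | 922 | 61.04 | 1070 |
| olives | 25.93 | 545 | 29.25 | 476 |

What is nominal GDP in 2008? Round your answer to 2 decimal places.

Nominal GDP 2008 = Σ (p_2008 × q_2008) = 16.71·1040 + 61.04·1070 + 29.25·476 = 96614.20.

96614.20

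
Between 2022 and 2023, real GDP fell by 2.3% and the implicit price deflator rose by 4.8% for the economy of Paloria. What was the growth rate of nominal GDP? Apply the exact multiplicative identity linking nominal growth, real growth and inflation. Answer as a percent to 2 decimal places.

2.39%

(1 + g_nom) = (1 + g_real)(1 + π) = 0.9770 × 1.0480 = 1.02390.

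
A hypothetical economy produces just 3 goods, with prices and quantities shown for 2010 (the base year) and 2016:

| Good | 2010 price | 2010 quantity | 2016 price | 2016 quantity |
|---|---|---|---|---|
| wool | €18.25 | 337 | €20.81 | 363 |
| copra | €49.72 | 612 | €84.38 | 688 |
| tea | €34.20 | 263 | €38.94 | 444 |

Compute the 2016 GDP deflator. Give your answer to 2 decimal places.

Nominal GDP 2016 = 20.81·363 + 84.38·688 + 38.94·444 = 82896.83.
Real GDP 2016 (at 2010 prices) = 18.25·363 + 49.72·688 + 34.20·444 = 56016.91.
Deflator = Nominal/Real × 100 = 82896.83/56016.91 × 100 = 147.985.

147.99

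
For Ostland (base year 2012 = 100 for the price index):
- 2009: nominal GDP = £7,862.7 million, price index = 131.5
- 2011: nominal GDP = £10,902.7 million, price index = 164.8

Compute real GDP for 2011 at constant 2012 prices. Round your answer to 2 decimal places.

£6,615.72 million

Real GDP = Nominal / (price index/100) = 10902.7 / 1.648 = 6615.72.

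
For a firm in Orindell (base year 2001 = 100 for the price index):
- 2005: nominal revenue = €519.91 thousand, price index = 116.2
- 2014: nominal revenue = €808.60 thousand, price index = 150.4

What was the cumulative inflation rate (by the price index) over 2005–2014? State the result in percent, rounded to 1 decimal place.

29.4%

Price-level change = 150.4 / 116.2 − 1 = 0.2943.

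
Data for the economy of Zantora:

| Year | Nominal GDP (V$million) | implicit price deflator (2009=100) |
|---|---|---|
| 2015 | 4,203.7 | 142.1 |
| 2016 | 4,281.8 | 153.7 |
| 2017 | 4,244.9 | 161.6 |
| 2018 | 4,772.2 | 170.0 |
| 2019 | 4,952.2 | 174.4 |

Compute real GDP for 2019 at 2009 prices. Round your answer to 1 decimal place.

V$2,839.6 million

Real GDP 2019 = 4952.2 / 1.744 = 2839.56.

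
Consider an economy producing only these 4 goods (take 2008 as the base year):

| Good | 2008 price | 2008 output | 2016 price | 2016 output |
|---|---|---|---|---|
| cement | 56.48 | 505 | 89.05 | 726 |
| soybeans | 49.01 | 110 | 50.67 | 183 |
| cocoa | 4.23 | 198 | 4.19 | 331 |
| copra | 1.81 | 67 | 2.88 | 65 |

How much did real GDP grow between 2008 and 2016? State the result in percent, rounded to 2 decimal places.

Real GDP 2008 = Nominal GDP 2008 = 56.48·505 + 49.01·110 + 4.23·198 + 1.81·67 = 34872.31.
Real GDP 2016 (at 2008 prices) = 56.48·726 + 49.01·183 + 4.23·331 + 1.81·65 = 51491.09.
Real growth = 51491.09/34872.31 − 1 = 0.4766.

47.66%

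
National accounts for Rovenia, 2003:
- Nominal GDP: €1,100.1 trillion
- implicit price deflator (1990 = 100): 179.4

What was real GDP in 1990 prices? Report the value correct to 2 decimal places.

Real GDP = Nominal / (implicit price deflator/100) = 1100.1 / 1.794 = 613.21.

€613.21 trillion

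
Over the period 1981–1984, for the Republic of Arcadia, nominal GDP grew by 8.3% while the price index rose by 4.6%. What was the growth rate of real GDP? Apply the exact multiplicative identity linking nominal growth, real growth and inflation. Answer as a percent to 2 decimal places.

(1 + g_nom) = (1 + g_real)(1 + π), so g_real = 1.0830 / 1.0460 − 1 = 0.03537.

3.54%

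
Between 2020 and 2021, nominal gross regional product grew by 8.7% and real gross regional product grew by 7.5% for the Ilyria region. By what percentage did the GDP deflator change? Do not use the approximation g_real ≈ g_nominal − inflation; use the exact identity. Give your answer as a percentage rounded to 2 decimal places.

(1 + g_nom) = (1 + g_real)(1 + π), so π = 1.0870 / 1.0750 − 1 = 0.01116.

1.12%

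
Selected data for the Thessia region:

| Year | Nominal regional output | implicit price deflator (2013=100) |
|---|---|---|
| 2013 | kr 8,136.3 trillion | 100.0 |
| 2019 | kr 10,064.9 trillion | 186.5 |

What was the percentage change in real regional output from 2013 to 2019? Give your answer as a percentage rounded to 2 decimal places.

Deflate each year: 2013 → 8136.3/1.000 = 8136.30; 2019 → 10064.9/1.865 = 5396.73.
So real regional output changed by 5396.73/8136.30 − 1 = -0.3367, i.e. -33.67%.

-33.67%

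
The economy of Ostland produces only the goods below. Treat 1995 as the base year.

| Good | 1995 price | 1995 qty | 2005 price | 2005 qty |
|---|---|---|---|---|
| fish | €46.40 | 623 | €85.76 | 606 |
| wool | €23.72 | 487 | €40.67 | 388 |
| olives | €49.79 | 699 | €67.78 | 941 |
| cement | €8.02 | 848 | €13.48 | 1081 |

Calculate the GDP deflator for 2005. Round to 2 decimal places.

157.36

Nominal GDP 2005 = 85.76·606 + 40.67·388 + 67.78·941 + 13.48·1081 = 146103.38.
Real GDP 2005 (at 1995 prices) = 46.40·606 + 23.72·388 + 49.79·941 + 8.02·1081 = 92843.77.
Deflator = Nominal/Real × 100 = 146103.38/92843.77 × 100 = 157.365.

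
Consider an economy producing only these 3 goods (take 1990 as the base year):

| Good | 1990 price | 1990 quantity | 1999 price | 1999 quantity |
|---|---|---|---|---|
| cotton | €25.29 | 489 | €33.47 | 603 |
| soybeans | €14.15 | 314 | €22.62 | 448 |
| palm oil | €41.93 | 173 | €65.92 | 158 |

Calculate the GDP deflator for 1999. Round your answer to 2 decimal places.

144.37

Nominal GDP 1999 = 33.47·603 + 22.62·448 + 65.92·158 = 40731.53.
Real GDP 1999 (at 1990 prices) = 25.29·603 + 14.15·448 + 41.93·158 = 28214.01.
Deflator = Nominal/Real × 100 = 40731.53/28214.01 × 100 = 144.366.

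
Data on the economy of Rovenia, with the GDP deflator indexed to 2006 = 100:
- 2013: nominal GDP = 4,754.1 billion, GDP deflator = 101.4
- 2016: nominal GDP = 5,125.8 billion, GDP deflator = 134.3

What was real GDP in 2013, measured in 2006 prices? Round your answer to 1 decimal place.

4,688.5 billion

Real GDP = Nominal / (GDP deflator/100) = 4754.1 / 1.014 = 4688.46.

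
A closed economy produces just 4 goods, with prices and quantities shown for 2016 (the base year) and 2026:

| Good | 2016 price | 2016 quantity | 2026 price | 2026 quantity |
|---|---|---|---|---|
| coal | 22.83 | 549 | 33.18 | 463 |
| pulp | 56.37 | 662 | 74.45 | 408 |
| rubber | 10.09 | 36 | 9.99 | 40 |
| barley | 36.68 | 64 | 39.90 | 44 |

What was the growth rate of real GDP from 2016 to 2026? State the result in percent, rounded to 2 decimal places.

Real GDP 2016 = Nominal GDP 2016 = 22.83·549 + 56.37·662 + 10.09·36 + 36.68·64 = 52561.37.
Real GDP 2026 (at 2016 prices) = 22.83·463 + 56.37·408 + 10.09·40 + 36.68·44 = 35586.77.
Real growth = 35586.77/52561.37 − 1 = -0.3229.

-32.29%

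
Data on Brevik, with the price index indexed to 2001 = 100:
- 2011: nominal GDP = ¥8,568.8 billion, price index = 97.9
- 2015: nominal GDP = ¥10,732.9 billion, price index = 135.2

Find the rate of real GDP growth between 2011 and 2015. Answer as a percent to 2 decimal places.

Deflate each year: 2011 → 8568.8/0.979 = 8752.60; 2015 → 10732.9/1.352 = 7938.54.
So real GDP changed by 7938.54/8752.60 − 1 = -0.0930, i.e. -9.30%.

-9.30%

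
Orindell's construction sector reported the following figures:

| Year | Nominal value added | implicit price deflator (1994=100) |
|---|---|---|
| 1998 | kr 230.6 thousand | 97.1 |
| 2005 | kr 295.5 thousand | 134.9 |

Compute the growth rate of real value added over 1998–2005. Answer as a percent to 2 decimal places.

Real value added 1998 = 230.6 / 0.971 = 237.49.
Real value added 2005 = 295.5 / 1.349 = 219.05.
Real growth = 219.05 / 237.49 − 1 = -0.0776.

-7.76%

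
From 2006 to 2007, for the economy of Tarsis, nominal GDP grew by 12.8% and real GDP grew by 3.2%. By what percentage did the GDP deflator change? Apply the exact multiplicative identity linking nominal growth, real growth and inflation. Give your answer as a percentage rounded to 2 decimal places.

9.30%

(1 + g_nom) = (1 + g_real)(1 + π), so π = 1.1280 / 1.0320 − 1 = 0.09302.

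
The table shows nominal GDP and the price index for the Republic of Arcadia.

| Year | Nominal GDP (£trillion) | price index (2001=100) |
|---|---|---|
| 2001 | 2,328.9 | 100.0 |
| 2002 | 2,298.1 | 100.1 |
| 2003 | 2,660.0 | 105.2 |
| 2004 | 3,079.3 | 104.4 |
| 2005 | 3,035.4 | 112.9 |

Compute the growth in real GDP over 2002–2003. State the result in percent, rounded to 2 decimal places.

Real GDP 2002 = 2298.1/1.001 = 2295.80.
Real GDP 2003 = 2660.0/1.052 = 2528.52.
Change = 2528.52/2295.80 − 1 = 0.1014.

10.14%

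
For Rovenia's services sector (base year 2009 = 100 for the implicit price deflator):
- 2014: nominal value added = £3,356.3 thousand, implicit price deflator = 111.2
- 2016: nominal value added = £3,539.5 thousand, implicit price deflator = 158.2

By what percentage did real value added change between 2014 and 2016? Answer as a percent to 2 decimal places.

-25.87%

Real value added 2014 = 3356.3 / 1.112 = 3018.26.
Real value added 2016 = 3539.5 / 1.582 = 2237.36.
Real growth = 2237.36 / 3018.26 − 1 = -0.2587.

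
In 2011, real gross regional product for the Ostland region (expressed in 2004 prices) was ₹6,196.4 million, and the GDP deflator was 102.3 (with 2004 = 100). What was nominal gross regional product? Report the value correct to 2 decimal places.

₹6,338.92 million

Nominal gross regional product = Real × (GDP deflator/100) = 6196.4 × 1.023 = 6338.92.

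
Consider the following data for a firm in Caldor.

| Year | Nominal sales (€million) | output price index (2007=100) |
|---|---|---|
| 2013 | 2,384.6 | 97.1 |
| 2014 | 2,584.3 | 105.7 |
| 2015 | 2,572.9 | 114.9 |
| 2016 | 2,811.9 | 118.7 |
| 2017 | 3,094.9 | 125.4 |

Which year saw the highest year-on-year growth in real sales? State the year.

2014: real = 2584.3/1.057 = 2444.94; growth vs 2013 (2455.82) = -0.44%.
2015: real = 2572.9/1.149 = 2239.25; growth vs 2014 (2444.94) = -8.41%.
2016: real = 2811.9/1.187 = 2368.91; growth vs 2015 (2239.25) = 5.79%.
2017: real = 3094.9/1.254 = 2468.02; growth vs 2016 (2368.91) = 4.18%.

2016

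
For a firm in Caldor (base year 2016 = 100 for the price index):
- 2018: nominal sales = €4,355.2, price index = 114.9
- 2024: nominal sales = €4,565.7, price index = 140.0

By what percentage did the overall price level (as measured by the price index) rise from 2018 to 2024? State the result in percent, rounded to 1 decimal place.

21.8%

Price-level change = 140.0 / 114.9 − 1 = 0.2185.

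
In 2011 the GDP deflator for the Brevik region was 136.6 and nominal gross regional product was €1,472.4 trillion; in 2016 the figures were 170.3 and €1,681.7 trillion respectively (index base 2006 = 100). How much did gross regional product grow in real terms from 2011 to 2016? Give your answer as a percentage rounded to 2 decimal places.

-8.39%

Real gross regional product 2011 = 1472.4 / 1.366 = 1077.89.
Real gross regional product 2016 = 1681.7 / 1.703 = 987.49.
Real growth = 987.49 / 1077.89 − 1 = -0.0839.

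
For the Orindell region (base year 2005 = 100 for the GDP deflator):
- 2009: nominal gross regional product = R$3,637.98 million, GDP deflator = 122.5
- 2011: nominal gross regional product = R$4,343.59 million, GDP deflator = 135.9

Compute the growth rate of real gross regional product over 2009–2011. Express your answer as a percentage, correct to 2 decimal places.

7.62%

Deflate each year: 2009 → 3637.98/1.225 = 2969.78; 2011 → 4343.59/1.359 = 3196.17.
So real gross regional product changed by 3196.17/2969.78 − 1 = 0.0762, i.e. 7.62%.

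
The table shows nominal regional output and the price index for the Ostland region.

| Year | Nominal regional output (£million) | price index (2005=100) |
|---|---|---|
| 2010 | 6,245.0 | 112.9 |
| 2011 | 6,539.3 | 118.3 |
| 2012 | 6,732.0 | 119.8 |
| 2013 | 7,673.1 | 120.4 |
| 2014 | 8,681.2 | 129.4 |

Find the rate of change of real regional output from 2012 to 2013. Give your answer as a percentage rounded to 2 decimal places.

Real regional output 2012 = 6732.0/1.198 = 5619.37.
Real regional output 2013 = 7673.1/1.204 = 6373.01.
Change = 6373.01/5619.37 − 1 = 0.1341.

13.41%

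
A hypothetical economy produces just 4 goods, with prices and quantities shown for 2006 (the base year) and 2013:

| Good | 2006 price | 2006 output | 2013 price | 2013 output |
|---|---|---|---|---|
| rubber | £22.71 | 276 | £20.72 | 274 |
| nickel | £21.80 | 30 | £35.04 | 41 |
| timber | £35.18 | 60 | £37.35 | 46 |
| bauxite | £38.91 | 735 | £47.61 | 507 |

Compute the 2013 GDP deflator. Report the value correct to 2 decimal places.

Nominal GDP 2013 = 20.72·274 + 35.04·41 + 37.35·46 + 47.61·507 = 32970.29.
Real GDP 2013 (at 2006 prices) = 22.71·274 + 21.80·41 + 35.18·46 + 38.91·507 = 28461.99.
Deflator = Nominal/Real × 100 = 32970.29/28461.99 × 100 = 115.840.

115.84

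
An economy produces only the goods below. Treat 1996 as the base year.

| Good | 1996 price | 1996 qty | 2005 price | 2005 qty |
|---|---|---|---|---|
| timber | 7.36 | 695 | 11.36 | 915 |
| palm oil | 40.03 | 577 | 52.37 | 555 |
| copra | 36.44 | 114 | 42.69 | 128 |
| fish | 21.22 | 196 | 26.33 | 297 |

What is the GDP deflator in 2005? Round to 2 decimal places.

132.13

Nominal GDP 2005 = 11.36·915 + 52.37·555 + 42.69·128 + 26.33·297 = 52744.08.
Real GDP 2005 (at 1996 prices) = 7.36·915 + 40.03·555 + 36.44·128 + 21.22·297 = 39917.71.
Deflator = Nominal/Real × 100 = 52744.08/39917.71 × 100 = 132.132.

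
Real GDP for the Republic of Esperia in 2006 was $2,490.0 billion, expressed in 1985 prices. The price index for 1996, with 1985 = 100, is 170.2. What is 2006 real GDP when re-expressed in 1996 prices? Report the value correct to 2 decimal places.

$4,237.98 billion

Real GDP in 1996 prices = Real GDP in 1985 prices × (P_1996/P_1985) = 2490.0 × 1.702 = 4237.98.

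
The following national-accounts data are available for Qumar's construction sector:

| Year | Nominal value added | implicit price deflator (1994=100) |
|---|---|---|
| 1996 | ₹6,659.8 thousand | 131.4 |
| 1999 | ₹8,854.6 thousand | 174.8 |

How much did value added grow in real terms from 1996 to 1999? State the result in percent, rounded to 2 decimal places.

Deflate each year: 1996 → 6659.8/1.314 = 5068.34; 1999 → 8854.6/1.748 = 5065.56.
So real value added changed by 5065.56/5068.34 − 1 = -0.0005, i.e. -0.05%.

-0.05%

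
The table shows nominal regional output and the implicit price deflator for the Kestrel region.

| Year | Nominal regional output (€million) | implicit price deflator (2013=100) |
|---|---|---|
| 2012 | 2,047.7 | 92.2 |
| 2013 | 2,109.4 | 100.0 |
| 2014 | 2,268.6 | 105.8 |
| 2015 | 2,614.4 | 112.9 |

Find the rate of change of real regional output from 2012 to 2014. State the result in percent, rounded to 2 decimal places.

-3.45%

Real regional output 2012 = 2047.7/0.922 = 2220.93.
Real regional output 2014 = 2268.6/1.058 = 2144.23.
Change = 2144.23/2220.93 − 1 = -0.0345.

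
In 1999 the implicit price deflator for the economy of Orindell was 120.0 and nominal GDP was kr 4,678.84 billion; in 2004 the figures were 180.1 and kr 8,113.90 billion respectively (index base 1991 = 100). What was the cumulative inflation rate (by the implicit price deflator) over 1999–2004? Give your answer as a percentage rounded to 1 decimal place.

50.1%

Price-level change = 180.1 / 120.0 − 1 = 0.5008.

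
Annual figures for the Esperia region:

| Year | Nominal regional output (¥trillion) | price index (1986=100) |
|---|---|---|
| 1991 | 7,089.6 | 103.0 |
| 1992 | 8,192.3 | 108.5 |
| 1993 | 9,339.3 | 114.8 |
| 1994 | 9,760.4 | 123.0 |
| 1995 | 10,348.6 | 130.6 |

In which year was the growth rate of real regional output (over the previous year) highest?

1992

1992: real = 8192.3/1.085 = 7550.51; growth vs 1991 (6883.11) = 9.70%.
1993: real = 9339.3/1.148 = 8135.28; growth vs 1992 (7550.51) = 7.74%.
1994: real = 9760.4/1.230 = 7935.28; growth vs 1993 (8135.28) = -2.46%.
1995: real = 10348.6/1.306 = 7923.89; growth vs 1994 (7935.28) = -0.14%.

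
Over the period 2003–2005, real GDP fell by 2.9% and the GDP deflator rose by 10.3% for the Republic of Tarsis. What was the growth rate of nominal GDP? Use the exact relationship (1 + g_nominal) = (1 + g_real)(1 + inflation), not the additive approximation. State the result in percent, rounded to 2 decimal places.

(1 + g_nom) = (1 + g_real)(1 + π) = 0.9710 × 1.1030 = 1.07101.

7.10%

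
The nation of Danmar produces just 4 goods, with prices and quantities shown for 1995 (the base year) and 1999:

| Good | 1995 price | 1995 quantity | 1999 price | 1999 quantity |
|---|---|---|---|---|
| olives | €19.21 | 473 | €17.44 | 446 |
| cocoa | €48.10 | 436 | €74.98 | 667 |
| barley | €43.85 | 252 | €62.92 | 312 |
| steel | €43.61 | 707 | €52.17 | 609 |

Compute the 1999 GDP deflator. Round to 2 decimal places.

Nominal GDP 1999 = 17.44·446 + 74.98·667 + 62.92·312 + 52.17·609 = 109192.47.
Real GDP 1999 (at 1995 prices) = 19.21·446 + 48.10·667 + 43.85·312 + 43.61·609 = 80890.05.
Deflator = Nominal/Real × 100 = 109192.47/80890.05 × 100 = 134.989.

134.99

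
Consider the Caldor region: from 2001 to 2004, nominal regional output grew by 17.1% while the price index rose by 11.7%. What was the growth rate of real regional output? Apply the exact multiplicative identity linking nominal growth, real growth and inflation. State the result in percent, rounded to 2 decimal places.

4.83%

(1 + g_nom) = (1 + g_real)(1 + π), so g_real = 1.1710 / 1.1170 − 1 = 0.04834.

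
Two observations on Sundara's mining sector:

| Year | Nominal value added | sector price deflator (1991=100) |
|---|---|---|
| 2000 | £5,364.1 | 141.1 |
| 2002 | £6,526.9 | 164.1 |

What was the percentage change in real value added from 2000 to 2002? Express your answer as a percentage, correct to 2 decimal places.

Deflate each year: 2000 → 5364.1/1.411 = 3801.63; 2002 → 6526.9/1.641 = 3977.39.
So real value added changed by 3977.39/3801.63 − 1 = 0.0462, i.e. 4.62%.

4.62%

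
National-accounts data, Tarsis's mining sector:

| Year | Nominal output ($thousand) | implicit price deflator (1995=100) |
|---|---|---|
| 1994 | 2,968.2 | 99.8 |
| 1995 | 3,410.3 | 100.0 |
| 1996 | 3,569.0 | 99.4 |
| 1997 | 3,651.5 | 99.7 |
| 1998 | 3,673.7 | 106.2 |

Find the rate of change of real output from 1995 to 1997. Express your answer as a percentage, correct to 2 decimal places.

7.39%

Real output 1995 = 3410.3/1.000 = 3410.30.
Real output 1997 = 3651.5/0.997 = 3662.49.
Change = 3662.49/3410.30 − 1 = 0.0739.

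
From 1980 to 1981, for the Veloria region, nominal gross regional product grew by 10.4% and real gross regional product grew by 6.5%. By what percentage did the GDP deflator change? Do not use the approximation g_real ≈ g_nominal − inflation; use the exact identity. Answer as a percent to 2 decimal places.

(1 + g_nom) = (1 + g_real)(1 + π), so π = 1.1040 / 1.0650 − 1 = 0.03662.

3.66%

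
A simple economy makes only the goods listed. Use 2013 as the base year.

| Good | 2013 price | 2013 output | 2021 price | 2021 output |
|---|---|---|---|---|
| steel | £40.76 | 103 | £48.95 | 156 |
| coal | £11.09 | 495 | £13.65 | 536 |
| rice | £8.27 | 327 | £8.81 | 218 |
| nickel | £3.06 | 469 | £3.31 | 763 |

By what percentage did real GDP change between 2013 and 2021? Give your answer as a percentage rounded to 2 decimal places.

18.90%

Real GDP 2013 = Nominal GDP 2013 = 40.76·103 + 11.09·495 + 8.27·327 + 3.06·469 = 13827.26.
Real GDP 2021 (at 2013 prices) = 40.76·156 + 11.09·536 + 8.27·218 + 3.06·763 = 16440.44.
Real growth = 16440.44/13827.26 − 1 = 0.1890.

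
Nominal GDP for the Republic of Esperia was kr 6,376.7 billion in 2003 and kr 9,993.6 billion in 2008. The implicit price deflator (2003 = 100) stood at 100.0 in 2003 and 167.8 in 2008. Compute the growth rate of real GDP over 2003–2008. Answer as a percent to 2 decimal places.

-6.60%

Deflate each year: 2003 → 6376.7/1.000 = 6376.70; 2008 → 9993.6/1.678 = 5955.66.
So real GDP changed by 5955.66/6376.70 − 1 = -0.0660, i.e. -6.60%.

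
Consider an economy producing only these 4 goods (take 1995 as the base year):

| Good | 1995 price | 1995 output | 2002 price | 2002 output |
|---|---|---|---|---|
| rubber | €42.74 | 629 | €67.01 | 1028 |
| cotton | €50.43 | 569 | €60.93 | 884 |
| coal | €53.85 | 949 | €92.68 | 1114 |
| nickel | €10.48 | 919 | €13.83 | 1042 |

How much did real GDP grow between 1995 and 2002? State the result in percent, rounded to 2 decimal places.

37.07%

Real GDP 1995 = Nominal GDP 1995 = 42.74·629 + 50.43·569 + 53.85·949 + 10.48·919 = 116312.90.
Real GDP 2002 (at 1995 prices) = 42.74·1028 + 50.43·884 + 53.85·1114 + 10.48·1042 = 159425.90.
Real growth = 159425.90/116312.90 − 1 = 0.3707.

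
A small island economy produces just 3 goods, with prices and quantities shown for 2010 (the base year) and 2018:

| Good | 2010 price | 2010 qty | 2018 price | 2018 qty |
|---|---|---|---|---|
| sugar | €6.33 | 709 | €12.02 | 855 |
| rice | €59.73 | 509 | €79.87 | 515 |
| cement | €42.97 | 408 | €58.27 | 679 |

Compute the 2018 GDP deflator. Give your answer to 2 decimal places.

139.21

Nominal GDP 2018 = 12.02·855 + 79.87·515 + 58.27·679 = 90975.48.
Real GDP 2018 (at 2010 prices) = 6.33·855 + 59.73·515 + 42.97·679 = 65349.73.
Deflator = Nominal/Real × 100 = 90975.48/65349.73 × 100 = 139.213.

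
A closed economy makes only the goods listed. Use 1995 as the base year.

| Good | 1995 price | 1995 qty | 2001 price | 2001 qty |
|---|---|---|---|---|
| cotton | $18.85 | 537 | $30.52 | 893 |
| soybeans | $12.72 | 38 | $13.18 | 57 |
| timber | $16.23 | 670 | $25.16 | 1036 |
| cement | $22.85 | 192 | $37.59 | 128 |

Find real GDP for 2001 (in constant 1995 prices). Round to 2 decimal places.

Real GDP 2001 = Σ (p_1995 × q_2001) = 18.85·893 + 12.72·57 + 16.23·1036 + 22.85·128 = 37297.17.

$37297.17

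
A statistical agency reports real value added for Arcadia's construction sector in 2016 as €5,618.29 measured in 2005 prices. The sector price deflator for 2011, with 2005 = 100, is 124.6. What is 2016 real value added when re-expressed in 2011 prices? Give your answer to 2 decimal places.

Real value added in 2011 prices = Real value added in 2005 prices × (P_2011/P_2005) = 5618.29 × 1.246 = 7000.39.

€7,000.39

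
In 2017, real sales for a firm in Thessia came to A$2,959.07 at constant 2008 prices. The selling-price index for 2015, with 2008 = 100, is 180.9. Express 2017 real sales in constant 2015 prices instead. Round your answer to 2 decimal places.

Real sales in 2015 prices = Real sales in 2008 prices × (P_2015/P_2008) = 2959.07 × 1.809 = 5352.96.

A$5,352.96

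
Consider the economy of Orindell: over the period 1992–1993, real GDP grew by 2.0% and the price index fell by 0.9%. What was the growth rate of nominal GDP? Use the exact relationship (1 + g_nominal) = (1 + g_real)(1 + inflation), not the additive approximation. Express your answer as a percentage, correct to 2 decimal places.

(1 + g_nom) = (1 + g_real)(1 + π) = 1.0200 × 0.9910 = 1.01082.

1.08%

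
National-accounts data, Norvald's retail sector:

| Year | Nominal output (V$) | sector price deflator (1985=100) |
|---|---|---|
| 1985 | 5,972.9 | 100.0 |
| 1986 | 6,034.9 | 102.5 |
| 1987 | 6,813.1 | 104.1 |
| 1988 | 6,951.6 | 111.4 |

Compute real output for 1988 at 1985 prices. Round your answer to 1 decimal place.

Real output 1988 = 6951.6 / 1.114 = 6240.22.

V$6,240.2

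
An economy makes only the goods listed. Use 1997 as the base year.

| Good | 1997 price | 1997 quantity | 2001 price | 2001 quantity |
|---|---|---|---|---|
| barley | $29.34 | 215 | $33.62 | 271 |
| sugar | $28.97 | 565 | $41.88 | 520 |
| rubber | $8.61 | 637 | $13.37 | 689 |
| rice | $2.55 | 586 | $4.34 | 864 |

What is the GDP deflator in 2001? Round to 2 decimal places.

140.77

Nominal GDP 2001 = 33.62·271 + 41.88·520 + 13.37·689 + 4.34·864 = 43850.31.
Real GDP 2001 (at 1997 prices) = 29.34·271 + 28.97·520 + 8.61·689 + 2.55·864 = 31151.03.
Deflator = Nominal/Real × 100 = 43850.31/31151.03 × 100 = 140.767.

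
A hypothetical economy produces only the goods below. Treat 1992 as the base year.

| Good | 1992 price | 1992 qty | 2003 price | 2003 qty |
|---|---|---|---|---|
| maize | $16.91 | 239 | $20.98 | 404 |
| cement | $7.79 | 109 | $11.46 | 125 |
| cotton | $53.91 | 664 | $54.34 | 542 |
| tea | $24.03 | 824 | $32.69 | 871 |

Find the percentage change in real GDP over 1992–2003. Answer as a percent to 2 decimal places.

-4.19%

Real GDP 1992 = Nominal GDP 1992 = 16.91·239 + 7.79·109 + 53.91·664 + 24.03·824 = 60487.56.
Real GDP 2003 (at 1992 prices) = 16.91·404 + 7.79·125 + 53.91·542 + 24.03·871 = 57954.74.
Real growth = 57954.74/60487.56 − 1 = -0.0419.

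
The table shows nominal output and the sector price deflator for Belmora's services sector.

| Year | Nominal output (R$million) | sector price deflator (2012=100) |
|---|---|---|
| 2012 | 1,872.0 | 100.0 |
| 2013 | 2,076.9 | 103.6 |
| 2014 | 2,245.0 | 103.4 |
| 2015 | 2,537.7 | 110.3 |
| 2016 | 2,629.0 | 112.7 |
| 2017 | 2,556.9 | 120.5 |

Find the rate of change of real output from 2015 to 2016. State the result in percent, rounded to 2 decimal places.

1.39%

Real output 2015 = 2537.7/1.103 = 2300.73.
Real output 2016 = 2629.0/1.127 = 2332.74.
Change = 2332.74/2300.73 − 1 = 0.0139.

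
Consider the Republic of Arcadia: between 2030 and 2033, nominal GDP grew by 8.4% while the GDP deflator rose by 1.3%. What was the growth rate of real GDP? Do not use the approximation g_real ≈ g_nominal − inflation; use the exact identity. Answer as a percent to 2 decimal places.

(1 + g_nom) = (1 + g_real)(1 + π), so g_real = 1.0840 / 1.0130 − 1 = 0.07009.

7.01%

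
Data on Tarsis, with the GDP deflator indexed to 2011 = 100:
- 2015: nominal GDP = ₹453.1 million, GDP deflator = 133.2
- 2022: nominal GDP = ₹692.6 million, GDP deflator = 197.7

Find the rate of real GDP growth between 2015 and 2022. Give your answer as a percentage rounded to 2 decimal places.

2.99%

Real GDP 2015 = 453.1 / 1.332 = 340.17.
Real GDP 2022 = 692.6 / 1.977 = 350.33.
Real growth = 350.33 / 340.17 − 1 = 0.0299.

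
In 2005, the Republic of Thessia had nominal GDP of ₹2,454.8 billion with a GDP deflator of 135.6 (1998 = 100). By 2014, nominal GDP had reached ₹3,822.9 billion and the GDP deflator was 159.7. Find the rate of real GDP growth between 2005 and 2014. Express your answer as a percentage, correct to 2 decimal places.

32.23%

Deflate each year: 2005 → 2454.8/1.356 = 1810.32; 2014 → 3822.9/1.597 = 2393.80.
So real GDP changed by 2393.80/1810.32 − 1 = 0.3223, i.e. 32.23%.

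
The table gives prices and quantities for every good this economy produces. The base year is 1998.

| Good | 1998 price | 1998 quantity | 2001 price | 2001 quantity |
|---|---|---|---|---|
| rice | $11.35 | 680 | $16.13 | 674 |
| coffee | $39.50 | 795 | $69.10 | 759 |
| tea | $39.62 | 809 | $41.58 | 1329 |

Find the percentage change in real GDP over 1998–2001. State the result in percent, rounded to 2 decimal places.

Real GDP 1998 = Nominal GDP 1998 = 11.35·680 + 39.50·795 + 39.62·809 = 71173.08.
Real GDP 2001 (at 1998 prices) = 11.35·674 + 39.50·759 + 39.62·1329 = 90285.38.
Real growth = 90285.38/71173.08 − 1 = 0.2685.

26.85%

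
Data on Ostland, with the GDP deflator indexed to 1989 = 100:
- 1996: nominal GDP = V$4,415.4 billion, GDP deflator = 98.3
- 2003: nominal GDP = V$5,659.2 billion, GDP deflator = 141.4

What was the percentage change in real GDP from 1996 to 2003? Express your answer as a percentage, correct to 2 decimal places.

Deflate each year: 1996 → 4415.4/0.983 = 4491.76; 2003 → 5659.2/1.414 = 4002.26.
So real GDP changed by 4002.26/4491.76 − 1 = -0.1090, i.e. -10.90%.

-10.90%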